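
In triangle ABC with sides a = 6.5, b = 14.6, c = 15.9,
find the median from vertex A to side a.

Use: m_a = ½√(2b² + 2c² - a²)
m_a = ½√(2·14.6² + 2·15.9² − 6.5²) = ½√(2·213.16 + 2·252.81 − 42.25) = ½√(426.32 + 505.62 − 42.25) = ½√889.69
√889.69 ≈ 29.8277, so m_a ≈ 14.9138

m_a = 14.91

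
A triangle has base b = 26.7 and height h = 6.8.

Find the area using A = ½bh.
A = ½·b·h = ½·26.7·6.8 = ½·181.56 = 90.78

Area = 90.78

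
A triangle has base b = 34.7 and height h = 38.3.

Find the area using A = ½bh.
A = ½·b·h = ½·34.7·38.3 = ½·1329.01 = 664.505

Area = 664.505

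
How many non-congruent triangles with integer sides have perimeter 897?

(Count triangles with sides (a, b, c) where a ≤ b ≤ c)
Let a ≤ b ≤ c with a + b + c = 897. The only binding inequality is a + b > c, i.e. 897 − c > c, so c < 897/2; and c ≥ 897/3 since c is the largest side.
So 299 ≤ c ≤ 448. For each c, b runs from ⌈(897 − c)/2⌉ up to c (then a = 897 − b − c satisfies 1 ≤ a ≤ b automatically), giving c − ⌈(897 − c)/2⌉ + 1 choices.
Summing over c: 1 + 2 + 4 + 5 + … + 223 + 224  (150 terms, c = 299, …, 448) = 16875
Check (closed form: nearest integer to p²/48 for even p, (p+3)²/48 for odd p): (897+3)²/48 = 900²/48 = 810000/48 ≈ 16875.00 → 16875

16875 triangles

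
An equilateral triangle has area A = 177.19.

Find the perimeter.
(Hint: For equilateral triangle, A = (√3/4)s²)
A = (√3/4)s²  ⇒  s² = 4A/√3 = 4·177.19/√3 = 708.76/1.73205 ≈ 409.203
s ≈ √409.203 ≈ 20.2288
Perimeter = 3s ≈ 3·20.2288 ≈ 60.6863

Perimeter = 60.69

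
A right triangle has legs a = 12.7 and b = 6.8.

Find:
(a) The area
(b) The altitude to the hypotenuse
(a) The legs are perpendicular, so Area = ½·a·b = ½·12.7·6.8 = ½·86.36 = 43.18
(b) Hypotenuse c = √(a² + b²) = √(161.29 + 46.24) = √207.53 ≈ 14.4059
    Area = ½·c·h_c  ⇒  h_c = 2·Area/c = 86.36/14.4059 ≈ 5.99477

Area = 43.18, h_c = 5.995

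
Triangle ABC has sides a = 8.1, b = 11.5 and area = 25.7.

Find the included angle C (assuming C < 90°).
Area = ½·a·b·sin(C)  ⇒  sin(C) = 2·Area/(a·b) = 2·25.7/(8.1·11.5) = 51.4/93.15 ≈ 0.551798
C = arcsin(0.551798) ≈ 33.4905° (taking the acute solution since C < 90°)

C = 33.49°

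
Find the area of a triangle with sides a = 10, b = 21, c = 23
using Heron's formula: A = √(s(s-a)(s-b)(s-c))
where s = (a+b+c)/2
s = (10 + 21 + 23)/2 = 54/2 = 27
s − a = 17, s − b = 6, s − c = 4
s(s−a)(s−b)(s−c) = 27·17·6·4 = 11016
Area = √11016 ≈ 104.957

s = 27.0, Area = 105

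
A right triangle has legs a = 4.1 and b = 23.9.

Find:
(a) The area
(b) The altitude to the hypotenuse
(a) The legs are perpendicular, so Area = ½·a·b = ½·4.1·23.9 = ½·97.99 = 48.995
(b) Hypotenuse c = √(a² + b²) = √(16.81 + 571.21) = √588.02 ≈ 24.2491
    Area = ½·c·h_c  ⇒  h_c = 2·Area/c = 97.99/24.2491 ≈ 4.04097

Area = 48.995, h_c = 4.041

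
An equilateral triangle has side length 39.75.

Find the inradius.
r = Area/s with s the semi-perimeter.
Area = (√3/4)·39.75² = (√3/4)·1580.0625 ≈ 0.433013·1580.0625 ≈ 684.187
s = 3·39.75/2 = 59.625
r ≈ 684.187/59.625 ≈ 11.4748
(Equivalently r = side/(2√3) = 39.75/3.4641 ≈ 11.4748.)

r = 11.47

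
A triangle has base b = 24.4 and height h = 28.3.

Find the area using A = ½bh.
A = ½·b·h = ½·24.4·28.3 = ½·690.52 = 345.26

Area = 345.26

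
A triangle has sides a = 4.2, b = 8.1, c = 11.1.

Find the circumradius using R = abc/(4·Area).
First find the area with Heron's formula.
s = (4.2 + 8.1 + 11.1)/2 = 11.7
Area = √(s(s−a)(s−b)(s−c)) = √(11.7·7.5·3.6·0.6) ≈ √189.54 ≈ 13.7674
abc = 4.2·8.1·11.1 = 377.622
R = abc/(4·Area) ≈ 377.622/(4·13.7674) = 377.622/55.0694 ≈ 6.8572

R = 6.857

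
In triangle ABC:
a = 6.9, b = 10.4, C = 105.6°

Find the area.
Two sides and the included angle (SAS): A = ½·a·b·sin(C) = ½·6.9·10.4·sin(105.6°)
sin(105.6°) ≈ 0.963163
A ≈ ½·71.76·0.963163 = 35.88·0.963163 ≈ 34.5583

Area = 34.56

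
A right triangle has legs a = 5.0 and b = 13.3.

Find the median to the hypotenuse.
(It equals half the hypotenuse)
Hypotenuse c = √(a² + b²) = √(25 + 176.89) = √201.89 ≈ 14.2088
Median to hypotenuse = c/2 ≈ 14.2088/2 ≈ 7.1044

Median = 7.104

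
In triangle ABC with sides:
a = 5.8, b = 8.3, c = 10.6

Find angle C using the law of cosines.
c² = a² + b² − 2ab·cos(C)  ⇒  cos(C) = (a² + b² − c²)/(2ab)
cos(C) = (5.8² + 8.3² − 10.6²)/(2·5.8·8.3) = (33.64 + 68.89 − 112.36)/96.28 = -9.83/96.28 ≈ -0.102098
C = arccos(-0.102098) ≈ 95.86°

C = 95.86°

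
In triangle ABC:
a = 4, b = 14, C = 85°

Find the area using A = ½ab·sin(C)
A = ½·a·b·sin(C) = ½·4·14·sin(85°)
sin(85°) ≈ 0.996195
A ≈ ½·56·0.996195 = 28·0.996195 ≈ 27.8935

Area = 27.89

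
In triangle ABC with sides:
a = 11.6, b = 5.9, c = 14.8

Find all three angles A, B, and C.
Law of cosines for each angle (a² = 134.56, b² = 34.81, c² = 219.04):
cos(A) = (b² + c² − a²)/(2bc) = (34.81 + 219.04 − 134.56)/(2·5.9·14.8) = 119.29/174.64 ≈ 0.683062  ⇒  A ≈ 46.9166°
cos(B) = (a² + c² − b²)/(2ac) = (134.56 + 219.04 − 34.81)/(2·11.6·14.8) = 318.79/343.36 ≈ 0.928442  ⇒  B ≈ 21.8067°
cos(C) = (a² + b² − c²)/(2ab) = (134.56 + 34.81 − 219.04)/(2·11.6·5.9) = -49.67/136.88 ≈ -0.362873  ⇒  C ≈ 111.277°
Check: A + B + C ≈ 180°

A = 46.92°, B = 21.81°, C = 111.3°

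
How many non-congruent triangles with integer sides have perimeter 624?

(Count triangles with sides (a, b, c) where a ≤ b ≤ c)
Let a ≤ b ≤ c with a + b + c = 624. The only binding inequality is a + b > c, i.e. 624 − c > c, so c < 624/2; and c ≥ 624/3 since c is the largest side.
So 208 ≤ c ≤ 311. For each c, b runs from ⌈(624 − c)/2⌉ up to c (then a = 624 − b − c satisfies 1 ≤ a ≤ b automatically), giving c − ⌈(624 − c)/2⌉ + 1 choices.
Summing over c: 1 + 2 + 4 + 5 + … + 154 + 155  (104 terms, c = 208, …, 311) = 8112
Check (closed form: nearest integer to p²/48 for even p, (p+3)²/48 for odd p): 624²/48 = 389376/48 ≈ 8112.00 → 8112

8112 triangles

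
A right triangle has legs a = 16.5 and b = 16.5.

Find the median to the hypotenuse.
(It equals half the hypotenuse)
Hypotenuse c = √(a² + b²) = √(272.25 + 272.25) = √544.5 ≈ 23.3345
Median to hypotenuse = c/2 ≈ 23.3345/2 ≈ 11.6673

Median = 11.67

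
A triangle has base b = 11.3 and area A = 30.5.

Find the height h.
A = ½·b·h  ⇒  h = 2A/b = 2·30.5/11.3 = 61/11.3 ≈ 5.39823

h = 5.398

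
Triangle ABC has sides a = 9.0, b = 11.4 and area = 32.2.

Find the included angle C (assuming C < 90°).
Area = ½·a·b·sin(C)  ⇒  sin(C) = 2·Area/(a·b) = 2·32.2/(9.0·11.4) = 64.4/102.6 ≈ 0.62768
C = arcsin(0.62768) ≈ 38.8792° (taking the acute solution since C < 90°)

C = 38.88°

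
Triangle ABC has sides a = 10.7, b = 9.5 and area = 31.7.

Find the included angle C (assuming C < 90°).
Area = ½·a·b·sin(C)  ⇒  sin(C) = 2·Area/(a·b) = 2·31.7/(10.7·9.5) = 63.4/101.65 ≈ 0.623709
C = arcsin(0.623709) ≈ 38.5875° (taking the acute solution since C < 90°)

C = 38.59°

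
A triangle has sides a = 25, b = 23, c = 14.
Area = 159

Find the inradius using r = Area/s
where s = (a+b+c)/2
s = (25 + 23 + 14)/2 = 62/2 = 31
r = Area/s = 159/31 ≈ 5.12903

r = 5.129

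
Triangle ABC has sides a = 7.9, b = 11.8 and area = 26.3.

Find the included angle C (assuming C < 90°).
Area = ½·a·b·sin(C)  ⇒  sin(C) = 2·Area/(a·b) = 2·26.3/(7.9·11.8) = 52.6/93.22 ≈ 0.564257
C = arcsin(0.564257) ≈ 34.3507° (taking the acute solution since C < 90°)

C = 34.35°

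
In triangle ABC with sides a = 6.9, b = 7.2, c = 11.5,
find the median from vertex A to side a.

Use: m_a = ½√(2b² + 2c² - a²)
m_a = ½√(2·7.2² + 2·11.5² − 6.9²) = ½√(2·51.84 + 2·132.25 − 47.61) = ½√(103.68 + 264.5 − 47.61) = ½√320.57
√320.57 ≈ 17.9045, so m_a ≈ 8.95223

m_a = 8.952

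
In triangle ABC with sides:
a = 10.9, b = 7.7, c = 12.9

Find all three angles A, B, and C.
Law of cosines for each angle (a² = 118.81, b² = 59.29, c² = 166.41):
cos(A) = (b² + c² − a²)/(2bc) = (59.29 + 166.41 − 118.81)/(2·7.7·12.9) = 106.89/198.66 ≈ 0.538055  ⇒  A ≈ 57.4487°
cos(B) = (a² + c² − b²)/(2ac) = (118.81 + 166.41 − 59.29)/(2·10.9·12.9) = 225.93/281.22 ≈ 0.803392  ⇒  B ≈ 36.5447°
cos(C) = (a² + b² − c²)/(2ab) = (118.81 + 59.29 − 166.41)/(2·10.9·7.7) = 11.69/167.86 ≈ 0.0696414  ⇒  C ≈ 86.0066°
Check: A + B + C ≈ 180°

A = 57.45°, B = 36.54°, C = 86.01°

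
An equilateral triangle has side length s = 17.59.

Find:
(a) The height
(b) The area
(a) The height splits the triangle into two 30-60-90 halves: h = s·√3/2 = 17.59·1.73205/2 ≈ 30.4668/2 ≈ 15.2334
(b) Area = (√3/4)·s² = (√3/4)·17.59² = (√3/4)·309.4081 ≈ 0.433013·309.4081 ≈ 133.978

Height = 15.23, Area = 134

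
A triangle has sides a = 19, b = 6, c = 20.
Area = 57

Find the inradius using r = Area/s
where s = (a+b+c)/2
s = (19 + 6 + 20)/2 = 45/2 = 22.5
r = Area/s = 57/22.5 ≈ 2.53333

r = 2.533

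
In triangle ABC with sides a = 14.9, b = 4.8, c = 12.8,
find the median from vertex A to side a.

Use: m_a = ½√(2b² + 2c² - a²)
m_a = ½√(2·4.8² + 2·12.8² − 14.9²) = ½√(2·23.04 + 2·163.84 − 222.01) = ½√(46.08 + 327.68 − 222.01) = ½√151.75
√151.75 ≈ 12.3187, so m_a ≈ 6.15934

m_a = 6.159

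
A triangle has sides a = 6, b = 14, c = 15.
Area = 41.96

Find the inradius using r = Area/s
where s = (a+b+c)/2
s = (6 + 14 + 15)/2 = 35/2 = 17.5
r = Area/s = 41.96/17.5 ≈ 2.39771

r = 2.398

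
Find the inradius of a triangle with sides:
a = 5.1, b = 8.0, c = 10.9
r = Area/s where s is the semi-perimeter.
s = (5.1 + 8.0 + 10.9)/2 = 24/2 = 12
Area = √(s(s−a)(s−b)(s−c)) = √(12·6.9·4·1.1) ≈ √364.32 ≈ 19.0872
r ≈ 19.0872/12 ≈ 1.5906

r = 1.591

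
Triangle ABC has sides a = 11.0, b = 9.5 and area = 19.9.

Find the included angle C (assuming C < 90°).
Area = ½·a·b·sin(C)  ⇒  sin(C) = 2·Area/(a·b) = 2·19.9/(11.0·9.5) = 39.8/104.5 ≈ 0.380861
C = arcsin(0.380861) ≈ 22.387° (taking the acute solution since C < 90°)

C = 22.39°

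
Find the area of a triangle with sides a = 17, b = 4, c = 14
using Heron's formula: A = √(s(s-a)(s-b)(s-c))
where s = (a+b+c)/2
s = (17 + 4 + 14)/2 = 35/2 = 17.5
s − a = 0.5, s − b = 13.5, s − c = 3.5
s(s−a)(s−b)(s−c) = 17.5·0.5·13.5·3.5 = 413.4375
Area = √413.4375 ≈ 20.3332

s = 17.5, Area = 20.33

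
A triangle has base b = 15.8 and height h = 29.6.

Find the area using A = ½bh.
A = ½·b·h = ½·15.8·29.6 = ½·467.68 = 233.84

Area = 233.84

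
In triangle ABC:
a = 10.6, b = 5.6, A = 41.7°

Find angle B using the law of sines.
a/sin(A) = b/sin(B)  ⇒  sin(B) = b·sin(A)/a = 5.6·sin(41.7°)/10.6
sin(41.7°) ≈ 0.66523
sin(B) ≈ 5.6·0.66523/10.6 ≈ 3.72529/10.6 ≈ 0.351442
B = arcsin(0.351442) ≈ 20.5756°
(Since b ≤ a we need B ≤ A, so the obtuse alternative 180° − 20.5756° ≈ 159.424° is rejected.)

B = 20.58°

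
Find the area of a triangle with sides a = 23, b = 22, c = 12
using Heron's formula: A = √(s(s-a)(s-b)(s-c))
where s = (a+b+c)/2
s = (23 + 22 + 12)/2 = 57/2 = 28.5
s − a = 5.5, s − b = 6.5, s − c = 16.5
s(s−a)(s−b)(s−c) = 28.5·5.5·6.5·16.5 = 16811.4375
Area = √16811.4375 ≈ 129.659

s = 28.5, Area = 129.7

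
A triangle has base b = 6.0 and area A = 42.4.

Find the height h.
A = ½·b·h  ⇒  h = 2A/b = 2·42.4/6.0 = 84.8/6.0 ≈ 14.1333

h = 14.13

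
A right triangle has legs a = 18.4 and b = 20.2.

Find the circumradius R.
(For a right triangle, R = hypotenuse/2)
Hypotenuse c = √(a² + b²) = √(338.56 + 408.04) = √746.6 ≈ 27.324
R = c/2 ≈ 27.324/2 ≈ 13.662

R = 13.66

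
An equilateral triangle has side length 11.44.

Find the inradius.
r = Area/s with s the semi-perimeter.
Area = (√3/4)·11.44² = (√3/4)·130.8736 ≈ 0.433013·130.8736 ≈ 56.6699
s = 3·11.44/2 = 17.16
r ≈ 56.6699/17.16 ≈ 3.30244
(Equivalently r = side/(2√3) = 11.44/3.4641 ≈ 3.30244.)

r = 3.302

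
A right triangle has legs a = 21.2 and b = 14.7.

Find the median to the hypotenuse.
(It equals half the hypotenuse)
Hypotenuse c = √(a² + b²) = √(449.44 + 216.09) = √665.53 ≈ 25.7979
Median to hypotenuse = c/2 ≈ 25.7979/2 ≈ 12.8989

Median = 12.9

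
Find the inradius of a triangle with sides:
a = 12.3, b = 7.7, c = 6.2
r = Area/s where s is the semi-perimeter.
s = (12.3 + 7.7 + 6.2)/2 = 26.2/2 = 13.1
Area = √(s(s−a)(s−b)(s−c)) = √(13.1·0.8·5.4·6.9) ≈ √390.485 ≈ 19.7607
r ≈ 19.7607/13.1 ≈ 1.50845

r = 1.508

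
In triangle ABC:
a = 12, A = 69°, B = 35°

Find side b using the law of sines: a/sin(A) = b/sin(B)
a/sin(A) = b/sin(B)  ⇒  b = a·sin(B)/sin(A) = 12·sin(35°)/sin(69°)
sin(35°) ≈ 0.573576, sin(69°) ≈ 0.93358
b ≈ 12·0.573576/0.93358 ≈ 6.88292/0.93358 ≈ 7.3726

b = 7.373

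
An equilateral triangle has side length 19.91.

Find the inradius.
r = Area/s with s the semi-perimeter.
Area = (√3/4)·19.91² = (√3/4)·396.4081 ≈ 0.433013·396.4081 ≈ 171.65
s = 3·19.91/2 = 29.865
r ≈ 171.65/29.865 ≈ 5.74752
(Equivalently r = side/(2√3) = 19.91/3.4641 ≈ 5.74752.)

r = 5.748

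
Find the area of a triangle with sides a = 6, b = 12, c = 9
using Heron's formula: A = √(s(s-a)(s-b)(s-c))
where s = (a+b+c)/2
s = (6 + 12 + 9)/2 = 27/2 = 13.5
s − a = 7.5, s − b = 1.5, s − c = 4.5
s(s−a)(s−b)(s−c) = 13.5·7.5·1.5·4.5 = 683.4375
Area = √683.4375 ≈ 26.1426

s = 13.5, Area = 26.14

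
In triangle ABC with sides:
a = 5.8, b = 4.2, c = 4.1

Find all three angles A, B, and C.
Law of cosines for each angle (a² = 33.64, b² = 17.64, c² = 16.81):
cos(A) = (b² + c² − a²)/(2bc) = (17.64 + 16.81 − 33.64)/(2·4.2·4.1) = 0.81/34.44 ≈ 0.0235192  ⇒  A ≈ 88.6523°
cos(B) = (a² + c² − b²)/(2ac) = (33.64 + 16.81 − 17.64)/(2·5.8·4.1) = 32.81/47.56 ≈ 0.689865  ⇒  B ≈ 46.3805°
cos(C) = (a² + b² − c²)/(2ab) = (33.64 + 17.64 − 16.81)/(2·5.8·4.2) = 34.47/48.72 ≈ 0.707512  ⇒  C ≈ 44.9671°
Check: A + B + C ≈ 180°

A = 88.65°, B = 46.38°, C = 44.97°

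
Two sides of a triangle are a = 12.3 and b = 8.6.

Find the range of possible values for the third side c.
Triangle inequality: |a − b| < c < a + b
|a − b| = |12.3 − 8.6| = 3.7
a + b = 12.3 + 8.6 = 20.9

3.7 < c < 20.9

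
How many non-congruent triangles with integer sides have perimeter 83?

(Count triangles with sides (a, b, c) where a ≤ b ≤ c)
Let a ≤ b ≤ c with a + b + c = 83. The only binding inequality is a + b > c, i.e. 83 − c > c, so c < 83/2; and c ≥ 83/3 since c is the largest side.
So 28 ≤ c ≤ 41. For each c, b runs from ⌈(83 − c)/2⌉ up to c (then a = 83 − b − c satisfies 1 ≤ a ≤ b automatically), giving c − ⌈(83 − c)/2⌉ + 1 choices.
Summing over c: 1 + 3 + 4 + 6 + … + 19 + 21  (14 terms, c = 28, …, 41) = 154
Check (closed form: nearest integer to p²/48 for even p, (p+3)²/48 for odd p): (83+3)²/48 = 86²/48 = 7396/48 ≈ 154.08 → 154

154 triangles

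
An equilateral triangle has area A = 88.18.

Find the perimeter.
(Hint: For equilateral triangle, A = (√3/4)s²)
A = (√3/4)s²  ⇒  s² = 4A/√3 = 4·88.18/√3 = 352.72/1.73205 ≈ 203.643
s ≈ √203.643 ≈ 14.2704
Perimeter = 3s ≈ 3·14.2704 ≈ 42.8111

Perimeter = 42.81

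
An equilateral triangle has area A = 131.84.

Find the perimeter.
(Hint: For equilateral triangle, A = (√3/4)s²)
A = (√3/4)s²  ⇒  s² = 4A/√3 = 4·131.84/√3 = 527.36/1.73205 ≈ 304.471
s ≈ √304.471 ≈ 17.4491
Perimeter = 3s ≈ 3·17.4491 ≈ 52.3473

Perimeter = 52.35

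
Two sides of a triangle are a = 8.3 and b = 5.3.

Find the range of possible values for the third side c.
Triangle inequality: |a − b| < c < a + b
|a − b| = |8.3 − 5.3| = 3
a + b = 8.3 + 5.3 = 13.6

3 < c < 13.6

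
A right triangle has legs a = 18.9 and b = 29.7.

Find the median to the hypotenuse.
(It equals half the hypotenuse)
Hypotenuse c = √(a² + b²) = √(357.21 + 882.09) = √1239.3 ≈ 35.2037
Median to hypotenuse = c/2 ≈ 35.2037/2 ≈ 17.6018

Median = 17.6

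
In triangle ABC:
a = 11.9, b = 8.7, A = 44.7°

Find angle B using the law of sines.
a/sin(A) = b/sin(B)  ⇒  sin(B) = b·sin(A)/a = 8.7·sin(44.7°)/11.9
sin(44.7°) ≈ 0.703395
sin(B) ≈ 8.7·0.703395/11.9 ≈ 6.11953/11.9 ≈ 0.514247
B = arcsin(0.514247) ≈ 30.9471°
(Since b ≤ a we need B ≤ A, so the obtuse alternative 180° − 30.9471° ≈ 149.053° is rejected.)

B = 30.95°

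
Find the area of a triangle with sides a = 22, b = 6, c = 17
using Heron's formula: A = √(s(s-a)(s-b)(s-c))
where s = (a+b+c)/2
s = (22 + 6 + 17)/2 = 45/2 = 22.5
s − a = 0.5, s − b = 16.5, s − c = 5.5
s(s−a)(s−b)(s−c) = 22.5·0.5·16.5·5.5 = 1020.9375
Area = √1020.9375 ≈ 31.9521

s = 22.5, Area = 31.95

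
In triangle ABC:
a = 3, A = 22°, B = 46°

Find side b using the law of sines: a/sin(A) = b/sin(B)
a/sin(A) = b/sin(B)  ⇒  b = a·sin(B)/sin(A) = 3·sin(46°)/sin(22°)
sin(46°) ≈ 0.71934, sin(22°) ≈ 0.374607
b ≈ 3·0.71934/0.374607 ≈ 2.15802/0.374607 ≈ 5.76076

b = 5.761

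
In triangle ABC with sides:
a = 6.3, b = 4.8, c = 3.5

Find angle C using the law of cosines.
c² = a² + b² − 2ab·cos(C)  ⇒  cos(C) = (a² + b² − c²)/(2ab)
cos(C) = (6.3² + 4.8² − 3.5²)/(2·6.3·4.8) = (39.69 + 23.04 − 12.25)/60.48 = 50.48/60.48 ≈ 0.834656
C = arccos(0.834656) ≈ 33.42°

C = 33.42°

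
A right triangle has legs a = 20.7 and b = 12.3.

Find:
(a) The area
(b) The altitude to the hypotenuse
(a) The legs are perpendicular, so Area = ½·a·b = ½·20.7·12.3 = ½·254.61 = 127.305
(b) Hypotenuse c = √(a² + b²) = √(428.49 + 151.29) = √579.78 ≈ 24.0786
    Area = ½·c·h_c  ⇒  h_c = 2·Area/c = 254.61/24.0786 ≈ 10.5741

Area = 127.305, h_c = 10.57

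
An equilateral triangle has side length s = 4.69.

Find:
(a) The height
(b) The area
(a) The height splits the triangle into two 30-60-90 halves: h = s·√3/2 = 4.69·1.73205/2 ≈ 8.12332/2 ≈ 4.06166
(b) Area = (√3/4)·s² = (√3/4)·4.69² = (√3/4)·21.9961 ≈ 0.433013·21.9961 ≈ 9.52459

Height = 4.062, Area = 9.525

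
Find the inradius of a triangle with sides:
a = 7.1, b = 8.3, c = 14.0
r = Area/s where s is the semi-perimeter.
s = (7.1 + 8.3 + 14.0)/2 = 29.4/2 = 14.7
Area = √(s(s−a)(s−b)(s−c)) = √(14.7·7.6·6.4·0.7) ≈ √500.506 ≈ 22.372
r ≈ 22.372/14.7 ≈ 1.5219

r = 1.522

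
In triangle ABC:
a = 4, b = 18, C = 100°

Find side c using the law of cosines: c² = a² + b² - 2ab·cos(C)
c² = 4² + 18² − 2·4·18·cos(100°)
cos(100°) ≈ -0.173648
c² ≈ 16 + 324 − 144·(-0.173648) ≈ 340 + 25.0053 ≈ 365.005
c ≈ √365.005 ≈ 19.1051

c = 19.11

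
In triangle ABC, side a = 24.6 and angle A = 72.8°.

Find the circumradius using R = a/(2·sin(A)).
R = a/(2·sin(A)) = 24.6/(2·sin(72.8°))
sin(72.8°) ≈ 0.955278
R ≈ 24.6/(2·0.955278) = 24.6/1.91056 ≈ 12.8758

R = 12.88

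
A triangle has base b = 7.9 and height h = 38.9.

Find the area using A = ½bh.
A = ½·b·h = ½·7.9·38.9 = ½·307.31 = 153.655

Area = 153.655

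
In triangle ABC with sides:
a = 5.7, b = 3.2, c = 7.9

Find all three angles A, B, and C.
Law of cosines for each angle (a² = 32.49, b² = 10.24, c² = 62.41):
cos(A) = (b² + c² − a²)/(2bc) = (10.24 + 62.41 − 32.49)/(2·3.2·7.9) = 40.16/50.56 ≈ 0.794304  ⇒  A ≈ 37.4105°
cos(B) = (a² + c² − b²)/(2ac) = (32.49 + 62.41 − 10.24)/(2·5.7·7.9) = 84.66/90.06 ≈ 0.94004  ⇒  B ≈ 19.9417°
cos(C) = (a² + b² − c²)/(2ab) = (32.49 + 10.24 − 62.41)/(2·5.7·3.2) = -19.68/36.48 ≈ -0.539474  ⇒  C ≈ 122.648°
Check: A + B + C ≈ 180°

A = 37.41°, B = 19.94°, C = 122.6°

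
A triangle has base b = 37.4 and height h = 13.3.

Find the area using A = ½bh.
A = ½·b·h = ½·37.4·13.3 = ½·497.42 = 248.71

Area = 248.71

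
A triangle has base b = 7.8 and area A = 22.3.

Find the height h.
A = ½·b·h  ⇒  h = 2A/b = 2·22.3/7.8 = 44.6/7.8 ≈ 5.71795

h = 5.718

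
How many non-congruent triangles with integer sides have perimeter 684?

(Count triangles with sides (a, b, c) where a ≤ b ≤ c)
Let a ≤ b ≤ c with a + b + c = 684. The only binding inequality is a + b > c, i.e. 684 − c > c, so c < 684/2; and c ≥ 684/3 since c is the largest side.
So 228 ≤ c ≤ 341. For each c, b runs from ⌈(684 − c)/2⌉ up to c (then a = 684 − b − c satisfies 1 ≤ a ≤ b automatically), giving c − ⌈(684 − c)/2⌉ + 1 choices.
Summing over c: 1 + 2 + 4 + 5 + … + 169 + 170  (114 terms, c = 228, …, 341) = 9747
Check (closed form: nearest integer to p²/48 for even p, (p+3)²/48 for odd p): 684²/48 = 467856/48 ≈ 9747.00 → 9747

9747 triangles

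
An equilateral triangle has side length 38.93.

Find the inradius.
r = Area/s with s the semi-perimeter.
Area = (√3/4)·38.93² = (√3/4)·1515.5449 ≈ 0.433013·1515.5449 ≈ 656.25
s = 3·38.93/2 = 58.395
r ≈ 656.25/58.395 ≈ 11.2381
(Equivalently r = side/(2√3) = 38.93/3.4641 ≈ 11.2381.)

r = 11.24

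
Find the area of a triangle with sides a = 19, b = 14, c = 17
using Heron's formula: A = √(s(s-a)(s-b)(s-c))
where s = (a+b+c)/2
s = (19 + 14 + 17)/2 = 50/2 = 25
s − a = 6, s − b = 11, s − c = 8
s(s−a)(s−b)(s−c) = 25·6·11·8 = 13200
Area = √13200 ≈ 114.891

s = 25.0, Area = 114.9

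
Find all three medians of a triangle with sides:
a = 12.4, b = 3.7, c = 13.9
Median formula: m_a = ½√(2b² + 2c² − a²) (and cyclically). a² = 153.76, b² = 13.69, c² = 193.21.
m_a = ½√(2·13.69 + 2·193.21 − 153.76) = ½√260.04 ≈ ½·16.1258 ≈ 8.06288
m_b = ½√(2·153.76 + 2·193.21 − 13.69) = ½√680.25 ≈ ½·26.0816 ≈ 13.0408
m_c = ½√(2·153.76 + 2·13.69 − 193.21) = ½√141.69 ≈ ½·11.9034 ≈ 5.95168

m_a = 8.063, m_b = 13.04, m_c = 5.952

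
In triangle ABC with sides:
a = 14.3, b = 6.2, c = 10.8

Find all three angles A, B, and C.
Law of cosines for each angle (a² = 204.49, b² = 38.44, c² = 116.64):
cos(A) = (b² + c² − a²)/(2bc) = (38.44 + 116.64 − 204.49)/(2·6.2·10.8) = -49.41/133.92 ≈ -0.368952  ⇒  A ≈ 111.651°
cos(B) = (a² + c² − b²)/(2ac) = (204.49 + 116.64 − 38.44)/(2·14.3·10.8) = 282.69/308.88 ≈ 0.91521  ⇒  B ≈ 23.7645°
cos(C) = (a² + b² − c²)/(2ab) = (204.49 + 38.44 − 116.64)/(2·14.3·6.2) = 126.29/177.32 ≈ 0.712215  ⇒  C ≈ 44.5846°
Check: A + B + C ≈ 180°

A = 111.7°, B = 23.76°, C = 44.58°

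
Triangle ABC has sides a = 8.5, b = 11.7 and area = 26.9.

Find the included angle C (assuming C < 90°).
Area = ½·a·b·sin(C)  ⇒  sin(C) = 2·Area/(a·b) = 2·26.9/(8.5·11.7) = 53.8/99.45 ≈ 0.540975
C = arcsin(0.540975) ≈ 32.7501° (taking the acute solution since C < 90°)

C = 32.75°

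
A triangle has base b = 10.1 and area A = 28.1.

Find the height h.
A = ½·b·h  ⇒  h = 2A/b = 2·28.1/10.1 = 56.2/10.1 ≈ 5.56436

h = 5.564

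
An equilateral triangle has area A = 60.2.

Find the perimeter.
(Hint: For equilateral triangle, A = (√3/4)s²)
A = (√3/4)s²  ⇒  s² = 4A/√3 = 4·60.2/√3 = 240.8/1.73205 ≈ 139.026
s ≈ √139.026 ≈ 11.7909
Perimeter = 3s ≈ 3·11.7909 ≈ 35.3728

Perimeter = 35.37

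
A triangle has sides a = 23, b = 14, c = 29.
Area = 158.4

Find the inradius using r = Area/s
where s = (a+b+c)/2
s = (23 + 14 + 29)/2 = 66/2 = 33
r = Area/s = 158.4/33 ≈ 4.8

r = 4.8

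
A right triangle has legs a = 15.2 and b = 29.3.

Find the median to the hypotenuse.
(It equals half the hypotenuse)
Hypotenuse c = √(a² + b²) = √(231.04 + 858.49) = √1089.53 ≈ 33.008
Median to hypotenuse = c/2 ≈ 33.008/2 ≈ 16.504

Median = 16.5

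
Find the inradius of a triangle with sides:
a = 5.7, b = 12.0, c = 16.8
r = Area/s where s is the semi-perimeter.
s = (5.7 + 12.0 + 16.8)/2 = 34.5/2 = 17.25
Area = √(s(s−a)(s−b)(s−c)) = √(17.25·11.55·5.25·0.45) ≈ √470.699 ≈ 21.6956
r ≈ 21.6956/17.25 ≈ 1.25772

r = 1.258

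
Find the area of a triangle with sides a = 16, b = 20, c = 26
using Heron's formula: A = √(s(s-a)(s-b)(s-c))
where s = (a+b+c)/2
s = (16 + 20 + 26)/2 = 62/2 = 31
s − a = 15, s − b = 11, s − c = 5
s(s−a)(s−b)(s−c) = 31·15·11·5 = 25575
Area = √25575 ≈ 159.922

s = 31.0, Area = 159.9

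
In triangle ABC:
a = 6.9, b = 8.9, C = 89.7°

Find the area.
Two sides and the included angle (SAS): A = ½·a·b·sin(C) = ½·6.9·8.9·sin(89.7°)
sin(89.7°) ≈ 0.999986
A ≈ ½·61.41·0.999986 = 30.705·0.999986 ≈ 30.7046

Area = 30.7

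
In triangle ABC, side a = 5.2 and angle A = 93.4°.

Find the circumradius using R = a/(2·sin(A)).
R = a/(2·sin(A)) = 5.2/(2·sin(93.4°))
sin(93.4°) ≈ 0.99824
R ≈ 5.2/(2·0.99824) = 5.2/1.99648 ≈ 2.60458

R = 2.605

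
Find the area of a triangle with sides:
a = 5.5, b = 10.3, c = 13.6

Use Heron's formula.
s = (5.5 + 10.3 + 13.6)/2 = 29.4/2 = 14.7
s − a = 9.2, s − b = 4.4, s − c = 1.1
s(s−a)(s−b)(s−c) = 14.7·9.2·4.4·1.1 ≈ 654.562
Area = √654.562 ≈ 25.5844

Area = 25.58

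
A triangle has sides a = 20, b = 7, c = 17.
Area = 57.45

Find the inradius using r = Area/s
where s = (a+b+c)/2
s = (20 + 7 + 17)/2 = 44/2 = 22
r = Area/s = 57.45/22 ≈ 2.61136

r = 2.611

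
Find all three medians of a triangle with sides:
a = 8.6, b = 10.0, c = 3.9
Median formula: m_a = ½√(2b² + 2c² − a²) (and cyclically). a² = 73.96, b² = 100, c² = 15.21.
m_a = ½√(2·100 + 2·15.21 − 73.96) = ½√156.46 ≈ ½·12.5084 ≈ 6.2542
m_b = ½√(2·73.96 + 2·15.21 − 100) = ½√78.34 ≈ ½·8.85099 ≈ 4.42549
m_c = ½√(2·73.96 + 2·100 − 15.21) = ½√332.71 ≈ ½·18.2403 ≈ 9.12017

m_a = 6.254, m_b = 4.425, m_c = 9.12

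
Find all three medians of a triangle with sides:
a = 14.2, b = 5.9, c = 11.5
Median formula: m_a = ½√(2b² + 2c² − a²) (and cyclically). a² = 201.64, b² = 34.81, c² = 132.25.
m_a = ½√(2·34.81 + 2·132.25 − 201.64) = ½√132.48 ≈ ½·11.51 ≈ 5.755
m_b = ½√(2·201.64 + 2·132.25 − 34.81) = ½√632.97 ≈ ½·25.1589 ≈ 12.5794
m_c = ½√(2·201.64 + 2·34.81 − 132.25) = ½√340.65 ≈ ½·18.4567 ≈ 9.22835

m_a = 5.755, m_b = 12.58, m_c = 9.228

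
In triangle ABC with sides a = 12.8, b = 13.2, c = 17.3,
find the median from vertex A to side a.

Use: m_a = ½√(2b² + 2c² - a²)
m_a = ½√(2·13.2² + 2·17.3² − 12.8²) = ½√(2·174.24 + 2·299.29 − 163.84) = ½√(348.48 + 598.58 − 163.84) = ½√783.22
√783.22 ≈ 27.9861, so m_a ≈ 13.993

m_a = 13.99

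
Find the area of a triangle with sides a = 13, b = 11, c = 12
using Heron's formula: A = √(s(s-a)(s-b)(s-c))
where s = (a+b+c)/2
s = (13 + 11 + 12)/2 = 36/2 = 18
s − a = 5, s − b = 7, s − c = 6
s(s−a)(s−b)(s−c) = 18·5·7·6 = 3780
Area = √3780 ≈ 61.4817

s = 18.0, Area = 61.48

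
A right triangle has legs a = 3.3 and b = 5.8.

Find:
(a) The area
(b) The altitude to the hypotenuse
(a) The legs are perpendicular, so Area = ½·a·b = ½·3.3·5.8 = ½·19.14 = 9.57
(b) Hypotenuse c = √(a² + b²) = √(10.89 + 33.64) = √44.53 ≈ 6.67308
    Area = ½·c·h_c  ⇒  h_c = 2·Area/c = 19.14/6.67308 ≈ 2.86824

Area = 9.57, h_c = 2.868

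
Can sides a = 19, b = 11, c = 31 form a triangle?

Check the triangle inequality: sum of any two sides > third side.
a + b vs c: 19 + 11 = 30 ≤ 31  ✗
a + c vs b: 19 + 31 = 50 > 11  ✓
b + c vs a: 11 + 31 = 42 > 19  ✓

No: 19 + 11 = 30 is not > 31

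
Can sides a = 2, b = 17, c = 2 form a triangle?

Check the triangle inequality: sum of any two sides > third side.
a + b vs c: 2 + 17 = 19 > 2  ✓
a + c vs b: 2 + 2 = 4 ≤ 17  ✗
b + c vs a: 17 + 2 = 19 > 2  ✓

No: 2 + 2 = 4 is not > 17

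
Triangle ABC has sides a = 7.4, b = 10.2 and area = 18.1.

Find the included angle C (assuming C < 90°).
Area = ½·a·b·sin(C)  ⇒  sin(C) = 2·Area/(a·b) = 2·18.1/(7.4·10.2) = 36.2/75.48 ≈ 0.479597
C = arcsin(0.479597) ≈ 28.6591° (taking the acute solution since C < 90°)

C = 28.66°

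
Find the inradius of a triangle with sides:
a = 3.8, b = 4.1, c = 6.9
r = Area/s where s is the semi-perimeter.
s = (3.8 + 4.1 + 6.9)/2 = 14.8/2 = 7.4
Area = √(s(s−a)(s−b)(s−c)) = √(7.4·3.6·3.3·0.5) ≈ √43.956 ≈ 6.62993
r ≈ 6.62993/7.4 ≈ 0.895937

r = 0.8959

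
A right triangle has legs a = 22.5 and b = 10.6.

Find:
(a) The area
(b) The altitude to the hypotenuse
(a) The legs are perpendicular, so Area = ½·a·b = ½·22.5·10.6 = ½·238.5 = 119.25
(b) Hypotenuse c = √(a² + b²) = √(506.25 + 112.36) = √618.61 ≈ 24.8719
    Area = ½·c·h_c  ⇒  h_c = 2·Area/c = 238.5/24.8719 ≈ 9.58915

Area = 119.25, h_c = 9.589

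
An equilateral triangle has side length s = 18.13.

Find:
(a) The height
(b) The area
(a) The height splits the triangle into two 30-60-90 halves: h = s·√3/2 = 18.13·1.73205/2 ≈ 31.4021/2 ≈ 15.701
(b) Area = (√3/4)·s² = (√3/4)·18.13² = (√3/4)·328.6969 ≈ 0.433013·328.6969 ≈ 142.33

Height = 15.7, Area = 142.3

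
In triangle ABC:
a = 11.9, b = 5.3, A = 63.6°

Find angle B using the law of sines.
a/sin(A) = b/sin(B)  ⇒  sin(B) = b·sin(A)/a = 5.3·sin(63.6°)/11.9
sin(63.6°) ≈ 0.895712
sin(B) ≈ 5.3·0.895712/11.9 ≈ 4.74727/11.9 ≈ 0.39893
B = arcsin(0.39893) ≈ 23.5113°
(Since b ≤ a we need B ≤ A, so the obtuse alternative 180° − 23.5113° ≈ 156.489° is rejected.)

B = 23.51°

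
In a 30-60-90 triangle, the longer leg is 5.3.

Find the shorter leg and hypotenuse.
In a 30-60-90 triangle the sides are in ratio 1 : √3 : 2, so short leg = long leg/√3 and hypotenuse = 2·(short leg).
Short leg = 5.3/√3 ≈ 5.3/1.73205 ≈ 3.05996
Hypotenuse = 2·3.05996 ≈ 6.11991

Short leg = 3.06, Hypotenuse = 6.12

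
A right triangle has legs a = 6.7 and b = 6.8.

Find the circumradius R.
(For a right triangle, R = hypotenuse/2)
Hypotenuse c = √(a² + b²) = √(44.89 + 46.24) = √91.13 ≈ 9.5462
R = c/2 ≈ 9.5462/2 ≈ 4.7731

R = 4.773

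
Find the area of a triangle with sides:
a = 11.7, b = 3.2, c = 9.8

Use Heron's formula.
s = (11.7 + 3.2 + 9.8)/2 = 24.7/2 = 12.35
s − a = 0.65, s − b = 9.15, s − c = 2.55
s(s−a)(s−b)(s−c) = 12.35·0.65·9.15·2.55 ≈ 187.302
Area = √187.302 ≈ 13.6858

Area = 13.69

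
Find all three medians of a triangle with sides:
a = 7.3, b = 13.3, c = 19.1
Median formula: m_a = ½√(2b² + 2c² − a²) (and cyclically). a² = 53.29, b² = 176.89, c² = 364.81.
m_a = ½√(2·176.89 + 2·364.81 − 53.29) = ½√1030.11 ≈ ½·32.0953 ≈ 16.0477
m_b = ½√(2·53.29 + 2·364.81 − 176.89) = ½√659.31 ≈ ½·25.677 ≈ 12.8385
m_c = ½√(2·53.29 + 2·176.89 − 364.81) = ½√95.55 ≈ ½·9.77497 ≈ 4.88748

m_a = 16.05, m_b = 12.84, m_c = 4.887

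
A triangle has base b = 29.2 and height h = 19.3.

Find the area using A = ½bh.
A = ½·b·h = ½·29.2·19.3 = ½·563.56 = 281.78

Area = 281.78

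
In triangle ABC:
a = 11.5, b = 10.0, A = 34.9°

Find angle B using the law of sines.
a/sin(A) = b/sin(B)  ⇒  sin(B) = b·sin(A)/a = 10.0·sin(34.9°)/11.5
sin(34.9°) ≈ 0.572146
sin(B) ≈ 10.0·0.572146/11.5 ≈ 5.72146/11.5 ≈ 0.497518
B = arcsin(0.497518) ≈ 29.8359°
(Since b ≤ a we need B ≤ A, so the obtuse alternative 180° − 29.8359° ≈ 150.164° is rejected.)

B = 29.84°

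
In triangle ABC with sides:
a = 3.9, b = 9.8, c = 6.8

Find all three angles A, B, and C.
Law of cosines for each angle (a² = 15.21, b² = 96.04, c² = 46.24):
cos(A) = (b² + c² − a²)/(2bc) = (96.04 + 46.24 − 15.21)/(2·9.8·6.8) = 127.07/133.28 ≈ 0.953406  ⇒  A ≈ 17.5591°
cos(B) = (a² + c² − b²)/(2ac) = (15.21 + 46.24 − 96.04)/(2·3.9·6.8) = -34.59/53.04 ≈ -0.652149  ⇒  B ≈ 130.704°
cos(C) = (a² + b² − c²)/(2ab) = (15.21 + 96.04 − 46.24)/(2·3.9·9.8) = 65.01/76.44 ≈ 0.850471  ⇒  C ≈ 31.7371°
Check: A + B + C ≈ 180°

A = 17.56°, B = 130.7°, C = 31.74°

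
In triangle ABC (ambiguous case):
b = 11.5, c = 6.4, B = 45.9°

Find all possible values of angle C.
b/sin(B) = c/sin(C)  ⇒  sin(C) = c·sin(B)/b = 6.4·sin(45.9°)/11.5
sin(45.9°) ≈ 0.718126
sin(C) ≈ 6.4·0.718126/11.5 ≈ 4.59601/11.5 ≈ 0.399653
Candidate 1: C₁ = arcsin(0.399653) ≈ 23.5565°  →  A = 180° − 45.9° − 23.5565° ≈ 110.544° > 0, valid
Candidate 2: C₂ = 180° − C₁ ≈ 156.444°  →  A = 180° − 45.9° − 156.444° ≈ -22.3435° ≤ 0, not a valid triangle

C = 23.56° (one solution)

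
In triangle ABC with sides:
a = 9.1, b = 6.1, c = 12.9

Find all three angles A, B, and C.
Law of cosines for each angle (a² = 82.81, b² = 37.21, c² = 166.41):
cos(A) = (b² + c² − a²)/(2bc) = (37.21 + 166.41 − 82.81)/(2·6.1·12.9) = 120.81/157.38 ≈ 0.767632  ⇒  A ≈ 39.8582°
cos(B) = (a² + c² − b²)/(2ac) = (82.81 + 166.41 − 37.21)/(2·9.1·12.9) = 212.01/234.78 ≈ 0.903016  ⇒  B ≈ 25.4427°
cos(C) = (a² + b² − c²)/(2ab) = (82.81 + 37.21 − 166.41)/(2·9.1·6.1) = -46.39/111.02 ≈ -0.417853  ⇒  C ≈ 114.699°
Check: A + B + C ≈ 180°

A = 39.86°, B = 25.44°, C = 114.7°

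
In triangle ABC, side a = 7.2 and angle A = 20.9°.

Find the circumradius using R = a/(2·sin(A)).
R = a/(2·sin(A)) = 7.2/(2·sin(20.9°))
sin(20.9°) ≈ 0.356738
R ≈ 7.2/(2·0.356738) = 7.2/0.713476 ≈ 10.0914

R = 10.09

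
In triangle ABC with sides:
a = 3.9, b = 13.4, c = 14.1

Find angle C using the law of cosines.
c² = a² + b² − 2ab·cos(C)  ⇒  cos(C) = (a² + b² − c²)/(2ab)
cos(C) = (3.9² + 13.4² − 14.1²)/(2·3.9·13.4) = (15.21 + 179.56 − 198.81)/104.52 = -4.04/104.52 ≈ -0.0386529
C = arccos(-0.0386529) ≈ 92.2152°

C = 92.22°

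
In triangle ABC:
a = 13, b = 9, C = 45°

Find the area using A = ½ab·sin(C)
A = ½·a·b·sin(C) = ½·13·9·sin(45°)
sin(45°) ≈ 0.707107
A ≈ ½·117·0.707107 = 58.5·0.707107 ≈ 41.3657

Area = 41.37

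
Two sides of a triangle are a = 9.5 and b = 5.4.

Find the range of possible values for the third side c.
Triangle inequality: |a − b| < c < a + b
|a − b| = |9.5 − 5.4| = 4.1
a + b = 9.5 + 5.4 = 14.9

4.1 < c < 14.9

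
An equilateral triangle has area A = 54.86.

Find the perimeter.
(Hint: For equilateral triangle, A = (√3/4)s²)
A = (√3/4)s²  ⇒  s² = 4A/√3 = 4·54.86/√3 = 219.44/1.73205 ≈ 126.694
s ≈ √126.694 ≈ 11.2558
Perimeter = 3s ≈ 3·11.2558 ≈ 33.7675

Perimeter = 33.77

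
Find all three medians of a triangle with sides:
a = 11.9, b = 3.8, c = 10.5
Median formula: m_a = ½√(2b² + 2c² − a²) (and cyclically). a² = 141.61, b² = 14.44, c² = 110.25.
m_a = ½√(2·14.44 + 2·110.25 − 141.61) = ½√107.77 ≈ ½·10.3812 ≈ 5.19062
m_b = ½√(2·141.61 + 2·110.25 − 14.44) = ½√489.28 ≈ ½·22.1197 ≈ 11.0598
m_c = ½√(2·141.61 + 2·14.44 − 110.25) = ½√201.85 ≈ ½·14.2074 ≈ 7.1037

m_a = 5.191, m_b = 11.06, m_c = 7.104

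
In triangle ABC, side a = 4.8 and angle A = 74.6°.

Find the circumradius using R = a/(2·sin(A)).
R = a/(2·sin(A)) = 4.8/(2·sin(74.6°))
sin(74.6°) ≈ 0.964095
R ≈ 4.8/(2·0.964095) = 4.8/1.92819 ≈ 2.48938

R = 2.489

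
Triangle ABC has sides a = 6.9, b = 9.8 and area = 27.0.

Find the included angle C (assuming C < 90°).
Area = ½·a·b·sin(C)  ⇒  sin(C) = 2·Area/(a·b) = 2·27.0/(6.9·9.8) = 54/67.62 ≈ 0.79858
C = arcsin(0.79858) ≈ 52.9947° (taking the acute solution since C < 90°)

C = 52.99°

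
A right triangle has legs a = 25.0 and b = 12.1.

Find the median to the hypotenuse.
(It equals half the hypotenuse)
Hypotenuse c = √(a² + b²) = √(625 + 146.41) = √771.41 ≈ 27.7743
Median to hypotenuse = c/2 ≈ 27.7743/2 ≈ 13.8871

Median = 13.89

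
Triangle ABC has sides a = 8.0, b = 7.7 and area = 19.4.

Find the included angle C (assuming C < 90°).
Area = ½·a·b·sin(C)  ⇒  sin(C) = 2·Area/(a·b) = 2·19.4/(8.0·7.7) = 38.8/61.6 ≈ 0.62987
C = arcsin(0.62987) ≈ 39.0405° (taking the acute solution since C < 90°)

C = 39.04°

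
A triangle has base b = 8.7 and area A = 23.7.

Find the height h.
A = ½·b·h  ⇒  h = 2A/b = 2·23.7/8.7 = 47.4/8.7 ≈ 5.44828

h = 5.448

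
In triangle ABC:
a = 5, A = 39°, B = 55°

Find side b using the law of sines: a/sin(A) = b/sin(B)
a/sin(A) = b/sin(B)  ⇒  b = a·sin(B)/sin(A) = 5·sin(55°)/sin(39°)
sin(55°) ≈ 0.819152, sin(39°) ≈ 0.62932
b ≈ 5·0.819152/0.62932 ≈ 4.09576/0.62932 ≈ 6.50823

b = 6.508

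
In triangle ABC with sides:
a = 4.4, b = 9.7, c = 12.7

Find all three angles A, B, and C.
Law of cosines for each angle (a² = 19.36, b² = 94.09, c² = 161.29):
cos(A) = (b² + c² − a²)/(2bc) = (94.09 + 161.29 − 19.36)/(2·9.7·12.7) = 236.02/246.38 ≈ 0.957951  ⇒  A ≈ 16.6743°
cos(B) = (a² + c² − b²)/(2ac) = (19.36 + 161.29 − 94.09)/(2·4.4·12.7) = 86.56/111.76 ≈ 0.774517  ⇒  B ≈ 39.2388°
cos(C) = (a² + b² − c²)/(2ab) = (19.36 + 94.09 − 161.29)/(2·4.4·9.7) = -47.84/85.36 ≈ -0.56045  ⇒  C ≈ 124.087°
Check: A + B + C ≈ 180°

A = 16.67°, B = 39.24°, C = 124.1°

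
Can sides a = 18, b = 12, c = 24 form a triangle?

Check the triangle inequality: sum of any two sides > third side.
a + b vs c: 18 + 12 = 30 > 24  ✓
a + c vs b: 18 + 24 = 42 > 12  ✓
b + c vs a: 12 + 24 = 36 > 18  ✓

Yes, triangle inequality satisfied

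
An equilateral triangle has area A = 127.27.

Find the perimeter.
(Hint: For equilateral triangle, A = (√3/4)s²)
A = (√3/4)s²  ⇒  s² = 4A/√3 = 4·127.27/√3 = 509.08/1.73205 ≈ 293.917
s ≈ √293.917 ≈ 17.144
Perimeter = 3s ≈ 3·17.144 ≈ 51.4321

Perimeter = 51.43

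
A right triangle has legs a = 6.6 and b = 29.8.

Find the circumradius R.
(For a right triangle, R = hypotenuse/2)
Hypotenuse c = √(a² + b²) = √(43.56 + 888.04) = √931.6 ≈ 30.5221
R = c/2 ≈ 30.5221/2 ≈ 15.2611

R = 15.26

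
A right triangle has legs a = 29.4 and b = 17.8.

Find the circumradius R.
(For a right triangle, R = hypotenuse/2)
Hypotenuse c = √(a² + b²) = √(864.36 + 316.84) = √1181.2 ≈ 34.3686
R = c/2 ≈ 34.3686/2 ≈ 17.1843

R = 17.18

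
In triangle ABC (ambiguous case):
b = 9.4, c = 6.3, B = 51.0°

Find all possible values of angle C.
b/sin(B) = c/sin(C)  ⇒  sin(C) = c·sin(B)/b = 6.3·sin(51.0°)/9.4
sin(51.0°) ≈ 0.777146
sin(C) ≈ 6.3·0.777146/9.4 ≈ 4.89602/9.4 ≈ 0.520853
Candidate 1: C₁ = arcsin(0.520853) ≈ 31.3895°  →  A = 180° − 51.0° − 31.3895° ≈ 97.6105° > 0, valid
Candidate 2: C₂ = 180° − C₁ ≈ 148.611°  →  A = 180° − 51.0° − 148.611° ≈ -19.6105° ≤ 0, not a valid triangle

C = 31.39° (one solution)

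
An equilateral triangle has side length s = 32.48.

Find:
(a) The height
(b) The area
(a) The height splits the triangle into two 30-60-90 halves: h = s·√3/2 = 32.48·1.73205/2 ≈ 56.257/2 ≈ 28.1285
(b) Area = (√3/4)·s² = (√3/4)·32.48² = (√3/4)·1054.9504 ≈ 0.433013·1054.9504 ≈ 456.807

Height = 28.13, Area = 456.8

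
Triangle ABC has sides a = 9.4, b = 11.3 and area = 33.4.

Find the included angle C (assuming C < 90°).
Area = ½·a·b·sin(C)  ⇒  sin(C) = 2·Area/(a·b) = 2·33.4/(9.4·11.3) = 66.8/106.22 ≈ 0.628883
C = arcsin(0.628883) ≈ 38.9678° (taking the acute solution since C < 90°)

C = 38.97°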